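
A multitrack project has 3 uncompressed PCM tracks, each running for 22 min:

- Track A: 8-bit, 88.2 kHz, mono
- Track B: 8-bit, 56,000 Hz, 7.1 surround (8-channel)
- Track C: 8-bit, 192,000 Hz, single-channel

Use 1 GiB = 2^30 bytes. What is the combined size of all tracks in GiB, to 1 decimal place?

0.9 GiB

22 min = 1,320 s.
Track A: 88,200 × 1,320 × 1 × 1 = 116,424,000 bytes.
Track B: 56,000 × 1,320 × 1 × 8 = 591,360,000 bytes.
Track C: 192,000 × 1,320 × 1 × 1 = 253,440,000 bytes.
Total = 961,224,000 bytes = 0.9 GiB.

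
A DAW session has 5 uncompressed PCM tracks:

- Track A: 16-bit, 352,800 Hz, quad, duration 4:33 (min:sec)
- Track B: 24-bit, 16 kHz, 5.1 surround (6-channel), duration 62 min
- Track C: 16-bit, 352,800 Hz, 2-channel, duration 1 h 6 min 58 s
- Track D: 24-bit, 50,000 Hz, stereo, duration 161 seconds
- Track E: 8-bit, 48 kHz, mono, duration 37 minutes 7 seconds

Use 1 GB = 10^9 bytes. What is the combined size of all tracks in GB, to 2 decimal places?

Track A: 4:33 (min:sec) = 273 s; 352,800 × 273 × 2 × 4 = 770,515,200 bytes.
Track B: 62 min = 3,720 s; 16,000 × 3,720 × 3 × 6 = 1,071,360,000 bytes.
Track C: 1 h 6 min 58 s = 4,018 s; 352,800 × 4,018 × 2 × 2 = 5,670,201,600 bytes.
Track D: 50,000 × 161 × 3 × 2 = 48,300,000 bytes.
Track E: 37 minutes 7 seconds = 2,227 s; 48,000 × 2,227 × 1 × 1 = 106,896,000 bytes.
Total = 7,667,272,800 bytes = 7.67 GB.

7.67 GB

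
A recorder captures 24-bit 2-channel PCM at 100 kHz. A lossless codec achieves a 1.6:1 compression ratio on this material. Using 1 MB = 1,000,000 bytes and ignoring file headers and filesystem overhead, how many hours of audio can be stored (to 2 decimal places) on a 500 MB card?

Uncompressed byte rate = 100,000 × 3 × 2 = 600,000 bytes/s.
After 1.6:1 compression, effective rate ≈ 375000 bytes/s.
Capacity = 500 × 1,000,000 = 500,000,000 bytes.
500,000,000 / effective rate ≈ 1333.33 s → 0.37 hours.

0.37 hours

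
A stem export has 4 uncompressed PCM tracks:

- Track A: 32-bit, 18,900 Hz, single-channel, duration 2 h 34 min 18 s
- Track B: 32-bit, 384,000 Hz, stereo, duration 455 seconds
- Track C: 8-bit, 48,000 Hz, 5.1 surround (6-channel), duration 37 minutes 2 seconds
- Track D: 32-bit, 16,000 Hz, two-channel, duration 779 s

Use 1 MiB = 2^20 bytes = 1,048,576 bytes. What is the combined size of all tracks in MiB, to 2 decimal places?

2705.87 MiB

Track A: 2 h 34 min 18 s = 9,258 s; 18,900 × 9,258 × 4 × 1 = 699,904,800 bytes.
Track B: 384,000 × 455 × 4 × 2 = 1,397,760,000 bytes.
Track C: 37 minutes 2 seconds = 2,222 s; 48,000 × 2,222 × 1 × 6 = 639,936,000 bytes.
Track D: 16,000 × 779 × 4 × 2 = 99,712,000 bytes.
Total = 2,837,312,800 bytes = 2705.87 MiB.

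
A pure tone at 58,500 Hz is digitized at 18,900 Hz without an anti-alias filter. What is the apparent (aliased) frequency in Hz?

1,800 Hz

Nyquist = 18,900/2 = 9,450 Hz; 58,500 Hz exceeds it.
Alias = |58,500 − 3×18,900| = |58,500 − 56,700| = 1,800 Hz.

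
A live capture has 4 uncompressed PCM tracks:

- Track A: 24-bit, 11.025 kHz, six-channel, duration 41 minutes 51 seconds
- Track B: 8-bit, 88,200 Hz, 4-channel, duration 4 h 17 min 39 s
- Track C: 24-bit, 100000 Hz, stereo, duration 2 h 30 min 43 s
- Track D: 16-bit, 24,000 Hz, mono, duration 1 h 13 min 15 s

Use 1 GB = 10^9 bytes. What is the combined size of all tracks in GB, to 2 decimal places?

Track A: 41 minutes 51 seconds = 2,511 s; 11,025 × 2,511 × 3 × 6 = 498,307,950 bytes.
Track B: 4 h 17 min 39 s = 15,459 s; 88,200 × 15,459 × 1 × 4 = 5,453,935,200 bytes.
Track C: 2 h 30 min 43 s = 9,043 s; 100,000 × 9,043 × 3 × 2 = 5,425,800,000 bytes.
Track D: 1 h 13 min 15 s = 4,395 s; 24,000 × 4,395 × 2 × 1 = 210,960,000 bytes.
Total = 11,589,003,150 bytes = 11.59 GB.

11.59 GB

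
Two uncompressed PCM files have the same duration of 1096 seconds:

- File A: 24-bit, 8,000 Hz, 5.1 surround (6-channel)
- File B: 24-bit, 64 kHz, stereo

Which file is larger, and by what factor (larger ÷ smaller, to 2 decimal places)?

File A: 8,000 × 3 × 6 = 144,000 bytes/s.
File B: 64,000 × 3 × 2 = 384,000 bytes/s.
File B is larger; ratio = 420,864,000 / 157,824,000 = 2.67.

File B, by a factor of 2.67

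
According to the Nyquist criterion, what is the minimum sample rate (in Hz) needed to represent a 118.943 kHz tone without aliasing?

Minimum sample rate = 2 × 118,943 Hz = 237,886 Hz.

237,886 Hz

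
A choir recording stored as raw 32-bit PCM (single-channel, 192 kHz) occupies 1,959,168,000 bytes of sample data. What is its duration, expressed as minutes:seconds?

42:31

Byte rate = 192,000 × 4 × 1 = 768,000 bytes/s.
Duration = 1,959,168,000 / 768,000 = 2,551 s.
2,551 s = 42:31.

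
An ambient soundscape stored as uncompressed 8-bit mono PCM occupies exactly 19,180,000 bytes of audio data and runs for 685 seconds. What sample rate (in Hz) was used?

Bytes = sample_rate × seconds × bytes_per_sample × channels.
sample_rate = 19,180,000 / (685 × 1 × 1) = 19,180,000 / 685 = 28,000 Hz.

28,000 Hz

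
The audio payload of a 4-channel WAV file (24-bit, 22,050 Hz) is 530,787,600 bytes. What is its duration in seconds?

Byte rate = 22,050 × 3 × 4 = 264,600 bytes/s.
Duration = 530,787,600 / 264,600 = 2,006 s.

2,006 seconds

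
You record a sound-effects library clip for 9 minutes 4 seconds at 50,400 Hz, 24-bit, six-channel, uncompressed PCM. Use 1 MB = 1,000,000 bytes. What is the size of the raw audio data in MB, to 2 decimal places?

Duration = 9 minutes 4 seconds = 544 s.
Bytes = 50,400 samples/s × 544 s × 3 bytes/sample × 6 ch = 493,516,800 bytes.
493,516,800 / 1,000,000 = 493.52 MB.

493.52 MB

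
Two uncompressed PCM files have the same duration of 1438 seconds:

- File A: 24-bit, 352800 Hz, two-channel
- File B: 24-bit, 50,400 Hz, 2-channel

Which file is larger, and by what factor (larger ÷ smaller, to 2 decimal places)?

File A: 352,800 × 3 × 2 = 2,116,800 bytes/s.
File B: 50,400 × 3 × 2 = 302,400 bytes/s.
File A is larger; ratio = 3,043,958,400 / 434,851,200 = 7.00.

File A, by a factor of 7.00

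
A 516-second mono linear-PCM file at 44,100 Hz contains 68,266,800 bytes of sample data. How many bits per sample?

Bytes per sample = 68,266,800 / (44,100 × 516 × 1) = 68,266,800 / 22,755,600 = 3.
Bit depth = 3 × 8 = 24 bits.

24 bits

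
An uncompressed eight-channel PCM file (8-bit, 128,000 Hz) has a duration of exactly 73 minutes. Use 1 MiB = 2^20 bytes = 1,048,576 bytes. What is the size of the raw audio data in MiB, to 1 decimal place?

Duration = exactly 73 minutes = 4,380 s.
Bytes = 128,000 samples/s × 4,380 s × 1 bytes/sample × 8 ch = 4,485,120,000 bytes.
4,485,120,000 / 1,048,576 = 4277.3 MiB.

4277.3 MiB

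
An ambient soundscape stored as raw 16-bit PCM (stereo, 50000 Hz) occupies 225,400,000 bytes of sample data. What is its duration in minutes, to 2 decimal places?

Byte rate = 50,000 × 2 × 2 = 200,000 bytes/s.
Duration = 225,400,000 / 200,000 = 1,127 s.
1,127 s / 60 = 18.78 minutes.

18.78 minutes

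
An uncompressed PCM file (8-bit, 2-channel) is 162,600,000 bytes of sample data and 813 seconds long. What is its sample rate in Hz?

100,000 Hz

Bytes = sample_rate × seconds × bytes_per_sample × channels.
sample_rate = 162,600,000 / (813 × 1 × 2) = 162,600,000 / 1,626 = 100,000 Hz.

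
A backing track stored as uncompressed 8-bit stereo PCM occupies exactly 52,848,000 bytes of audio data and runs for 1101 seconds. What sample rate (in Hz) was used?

24,000 Hz

Bytes = sample_rate × seconds × bytes_per_sample × channels.
sample_rate = 52,848,000 / (1,101 × 1 × 2) = 52,848,000 / 2,202 = 24,000 Hz.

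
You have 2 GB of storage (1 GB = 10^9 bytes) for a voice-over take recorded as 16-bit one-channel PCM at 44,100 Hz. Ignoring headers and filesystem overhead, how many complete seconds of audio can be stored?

Uncompressed byte rate = 44,100 × 2 × 1 = 88,200 bytes/s.
Capacity = 2 × 1,000,000,000 = 2,000,000,000 bytes.
2,000,000,000 / 88,200 ≈ 22675.74 s → 22,675 seconds.

22,675 seconds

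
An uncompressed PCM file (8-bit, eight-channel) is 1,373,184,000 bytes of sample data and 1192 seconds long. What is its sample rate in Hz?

Bytes = sample_rate × seconds × bytes_per_sample × channels.
sample_rate = 1,373,184,000 / (1,192 × 1 × 8) = 1,373,184,000 / 9,536 = 144,000 Hz.

144,000 Hz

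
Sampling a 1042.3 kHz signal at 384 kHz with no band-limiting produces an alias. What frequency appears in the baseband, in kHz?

109.7 kHz

Nyquist = 384,000/2 = 192,000 Hz; 1,042,300 Hz exceeds it.
Alias = |1,042,300 − 3×384,000| = |1,042,300 − 1,152,000| = 109,700 Hz = 109.7 kHz.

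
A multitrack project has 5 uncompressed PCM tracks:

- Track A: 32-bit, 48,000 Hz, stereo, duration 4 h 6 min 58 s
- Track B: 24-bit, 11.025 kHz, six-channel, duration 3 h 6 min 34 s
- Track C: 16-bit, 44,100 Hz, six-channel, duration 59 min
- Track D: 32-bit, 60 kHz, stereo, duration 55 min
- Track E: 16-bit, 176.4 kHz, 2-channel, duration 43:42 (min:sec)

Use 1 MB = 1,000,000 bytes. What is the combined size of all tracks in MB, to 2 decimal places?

Track A: 4 h 6 min 58 s = 14,818 s; 48,000 × 14,818 × 4 × 2 = 5,690,112,000 bytes.
Track B: 3 h 6 min 34 s = 11,194 s; 11,025 × 11,194 × 3 × 6 = 2,221,449,300 bytes.
Track C: 59 min = 3,540 s; 44,100 × 3,540 × 2 × 6 = 1,873,368,000 bytes.
Track D: 55 min = 3,300 s; 60,000 × 3,300 × 4 × 2 = 1,584,000,000 bytes.
Track E: 43:42 (min:sec) = 2,622 s; 176,400 × 2,622 × 2 × 2 = 1,850,083,200 bytes.
Total = 13,219,012,500 bytes = 13219.01 MB.

13219.01 MB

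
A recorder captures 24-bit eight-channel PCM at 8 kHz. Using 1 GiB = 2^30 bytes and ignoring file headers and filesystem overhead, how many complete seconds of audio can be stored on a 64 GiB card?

Uncompressed byte rate = 8,000 × 3 × 8 = 192,000 bytes/s.
Capacity = 64 × 1,073,741,824 = 68,719,476,736 bytes.
68,719,476,736 / 192,000 ≈ 357913.94 s → 357,913 seconds.

357,913 seconds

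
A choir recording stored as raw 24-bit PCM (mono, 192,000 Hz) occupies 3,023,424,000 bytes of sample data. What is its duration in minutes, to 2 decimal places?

87.48 minutes

Byte rate = 192,000 × 3 × 1 = 576,000 bytes/s.
Duration = 3,023,424,000 / 576,000 = 5,249 s.
5,249 s / 60 = 87.48 minutes.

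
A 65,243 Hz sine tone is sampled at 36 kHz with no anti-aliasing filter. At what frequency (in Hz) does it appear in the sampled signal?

Nyquist = 36,000/2 = 18,000 Hz; 65,243 Hz exceeds it.
Alias = |65,243 − 2×36,000| = |65,243 − 72,000| = 6,757 Hz.

6,757 Hz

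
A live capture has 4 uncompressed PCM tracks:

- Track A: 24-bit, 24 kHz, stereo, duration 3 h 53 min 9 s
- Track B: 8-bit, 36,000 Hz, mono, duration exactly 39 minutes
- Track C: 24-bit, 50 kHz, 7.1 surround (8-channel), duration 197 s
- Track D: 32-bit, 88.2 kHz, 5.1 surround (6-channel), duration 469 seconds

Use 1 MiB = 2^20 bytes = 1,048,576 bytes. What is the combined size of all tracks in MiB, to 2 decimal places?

Track A: 3 h 53 min 9 s = 13,989 s; 24,000 × 13,989 × 3 × 2 = 2,014,416,000 bytes.
Track B: exactly 39 minutes = 2,340 s; 36,000 × 2,340 × 1 × 1 = 84,240,000 bytes.
Track C: 50,000 × 197 × 3 × 8 = 236,400,000 bytes.
Track D: 88,200 × 469 × 4 × 6 = 992,779,200 bytes.
Total = 3,327,835,200 bytes = 3173.67 MiB.

3173.67 MiB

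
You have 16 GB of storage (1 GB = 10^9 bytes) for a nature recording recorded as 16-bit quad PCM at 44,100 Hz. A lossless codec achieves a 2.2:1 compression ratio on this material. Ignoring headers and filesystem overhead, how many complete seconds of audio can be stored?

99,773 seconds

Uncompressed byte rate = 44,100 × 2 × 4 = 352,800 bytes/s.
After 2.2:1 compression, effective rate ≈ 160363.64 bytes/s.
Capacity = 16 × 1,000,000,000 = 16,000,000,000 bytes.
16,000,000,000 / effective rate ≈ 99773.24 s → 99,773 seconds.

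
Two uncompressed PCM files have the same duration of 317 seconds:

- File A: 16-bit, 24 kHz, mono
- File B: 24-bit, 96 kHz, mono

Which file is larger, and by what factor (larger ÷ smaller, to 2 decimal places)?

File B, by a factor of 6.00

File A: 24,000 × 2 × 1 = 48,000 bytes/s.
File B: 96,000 × 3 × 1 = 288,000 bytes/s.
File B is larger; ratio = 91,296,000 / 15,216,000 = 6.00.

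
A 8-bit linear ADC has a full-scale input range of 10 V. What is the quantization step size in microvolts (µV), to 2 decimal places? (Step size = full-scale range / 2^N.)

39062.50 µV

10 V / 2^8 = 10 / 256 V = 39062.50 µV.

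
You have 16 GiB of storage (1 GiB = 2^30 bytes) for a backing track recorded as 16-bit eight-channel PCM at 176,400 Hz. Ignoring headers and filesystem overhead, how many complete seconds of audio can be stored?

Uncompressed byte rate = 176,400 × 2 × 8 = 2,822,400 bytes/s.
Capacity = 16 × 1,073,741,824 = 17,179,869,184 bytes.
17,179,869,184 / 2,822,400 ≈ 6086.97 s → 6,086 seconds.

6,086 seconds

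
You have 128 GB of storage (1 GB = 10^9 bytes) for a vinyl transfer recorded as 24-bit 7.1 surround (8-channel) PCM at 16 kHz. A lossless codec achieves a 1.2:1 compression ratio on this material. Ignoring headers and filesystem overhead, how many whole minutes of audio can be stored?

Uncompressed byte rate = 16,000 × 3 × 8 = 384,000 bytes/s.
After 1.2:1 compression, effective rate ≈ 320000 bytes/s.
Capacity = 128 × 1,000,000,000 = 128,000,000,000 bytes.
128,000,000,000 / effective rate ≈ 400000 s → 6,666 minutes.

6,666 minutes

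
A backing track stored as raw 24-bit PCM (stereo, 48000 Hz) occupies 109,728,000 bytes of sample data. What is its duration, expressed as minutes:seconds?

6:21

Byte rate = 48,000 × 3 × 2 = 288,000 bytes/s.
Duration = 109,728,000 / 288,000 = 381 s.
381 s = 6:21.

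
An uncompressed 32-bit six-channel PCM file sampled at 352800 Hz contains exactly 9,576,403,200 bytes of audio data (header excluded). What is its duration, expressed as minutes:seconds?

Byte rate = 352,800 × 4 × 6 = 8,467,200 bytes/s.
Duration = 9,576,403,200 / 8,467,200 = 1,131 s.
1,131 s = 18:51.

18:51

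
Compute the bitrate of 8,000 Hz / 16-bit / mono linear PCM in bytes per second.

16,000 bytes/s

Bit rate = 8,000 × 16 × 1 = 128,000 bits/s.
128,000 / 8 = 16,000 bytes/s.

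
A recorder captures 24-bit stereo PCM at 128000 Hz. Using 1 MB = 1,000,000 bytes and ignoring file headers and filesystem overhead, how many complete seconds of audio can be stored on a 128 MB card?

166 seconds

Uncompressed byte rate = 128,000 × 3 × 2 = 768,000 bytes/s.
Capacity = 128 × 1,000,000 = 128,000,000 bytes.
128,000,000 / 768,000 ≈ 166.67 s → 166 seconds.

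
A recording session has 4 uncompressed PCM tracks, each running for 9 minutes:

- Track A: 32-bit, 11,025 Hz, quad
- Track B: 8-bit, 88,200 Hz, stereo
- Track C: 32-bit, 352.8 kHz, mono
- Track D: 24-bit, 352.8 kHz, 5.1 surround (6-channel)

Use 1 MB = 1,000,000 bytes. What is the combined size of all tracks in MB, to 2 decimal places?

4381.78 MB

9 minutes = 540 s.
Track A: 11,025 × 540 × 4 × 4 = 95,256,000 bytes.
Track B: 88,200 × 540 × 1 × 2 = 95,256,000 bytes.
Track C: 352,800 × 540 × 4 × 1 = 762,048,000 bytes.
Track D: 352,800 × 540 × 3 × 6 = 3,429,216,000 bytes.
Total = 4,381,776,000 bytes = 4381.78 MB.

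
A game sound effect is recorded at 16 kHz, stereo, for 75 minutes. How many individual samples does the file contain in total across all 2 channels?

144,000,000 samples

75 minutes = 4,500 s.
16,000 × 4,500 s × 2 ch = 144,000,000 samples.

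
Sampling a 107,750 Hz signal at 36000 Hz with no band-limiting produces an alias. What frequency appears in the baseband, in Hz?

Nyquist = 36,000/2 = 18,000 Hz; 107,750 Hz exceeds it.
Alias = |107,750 − 3×36,000| = |107,750 − 108,000| = 250 Hz.

250 Hz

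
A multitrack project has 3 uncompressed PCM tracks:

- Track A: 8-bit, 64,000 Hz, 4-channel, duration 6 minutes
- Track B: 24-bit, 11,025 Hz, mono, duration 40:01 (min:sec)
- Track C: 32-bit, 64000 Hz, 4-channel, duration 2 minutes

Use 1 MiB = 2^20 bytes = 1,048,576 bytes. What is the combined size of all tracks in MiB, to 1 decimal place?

280.8 MiB

Track A: 6 minutes = 360 s; 64,000 × 360 × 1 × 4 = 92,160,000 bytes.
Track B: 40:01 (min:sec) = 2,401 s; 11,025 × 2,401 × 3 × 1 = 79,413,075 bytes.
Track C: 2 minutes = 120 s; 64,000 × 120 × 4 × 4 = 122,880,000 bytes.
Total = 294,453,075 bytes = 280.8 MiB.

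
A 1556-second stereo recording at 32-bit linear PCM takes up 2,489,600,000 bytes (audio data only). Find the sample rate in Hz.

Bytes = sample_rate × seconds × bytes_per_sample × channels.
sample_rate = 2,489,600,000 / (1,556 × 4 × 2) = 2,489,600,000 / 12,448 = 200,000 Hz.

200,000 Hz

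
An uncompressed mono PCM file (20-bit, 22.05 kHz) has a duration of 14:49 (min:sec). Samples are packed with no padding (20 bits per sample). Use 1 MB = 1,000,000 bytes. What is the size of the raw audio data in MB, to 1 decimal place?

Duration = 14:49 (min:sec) = 889 s.
Bits = 22,050 × 889 × 20 × 1 = 392,049,000 bits = 49,006,125 bytes.
49,006,125 / 1,000,000 = 49.0 MB.

49.0 MB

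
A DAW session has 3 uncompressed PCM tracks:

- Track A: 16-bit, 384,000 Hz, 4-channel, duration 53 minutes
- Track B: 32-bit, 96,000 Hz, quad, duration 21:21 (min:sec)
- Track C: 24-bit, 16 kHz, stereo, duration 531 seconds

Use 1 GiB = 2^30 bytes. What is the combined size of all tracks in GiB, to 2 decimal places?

Track A: 53 minutes = 3,180 s; 384,000 × 3,180 × 2 × 4 = 9,768,960,000 bytes.
Track B: 21:21 (min:sec) = 1,281 s; 96,000 × 1,281 × 4 × 4 = 1,967,616,000 bytes.
Track C: 16,000 × 531 × 3 × 2 = 50,976,000 bytes.
Total = 11,787,552,000 bytes = 10.98 GiB.

10.98 GiB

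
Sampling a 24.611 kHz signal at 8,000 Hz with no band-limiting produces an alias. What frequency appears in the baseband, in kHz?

Nyquist = 8,000/2 = 4,000 Hz; 24,611 Hz exceeds it.
Alias = |24,611 − 3×8,000| = |24,611 − 24,000| = 611 Hz = 0.611 kHz.

0.611 kHz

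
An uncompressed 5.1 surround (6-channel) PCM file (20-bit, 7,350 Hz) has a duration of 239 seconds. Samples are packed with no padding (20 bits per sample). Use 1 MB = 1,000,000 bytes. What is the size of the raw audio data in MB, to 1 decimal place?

26.3 MB

Bits = 7,350 × 239 × 20 × 6 = 210,798,000 bits = 26,349,750 bytes.
26,349,750 / 1,000,000 = 26.3 MB.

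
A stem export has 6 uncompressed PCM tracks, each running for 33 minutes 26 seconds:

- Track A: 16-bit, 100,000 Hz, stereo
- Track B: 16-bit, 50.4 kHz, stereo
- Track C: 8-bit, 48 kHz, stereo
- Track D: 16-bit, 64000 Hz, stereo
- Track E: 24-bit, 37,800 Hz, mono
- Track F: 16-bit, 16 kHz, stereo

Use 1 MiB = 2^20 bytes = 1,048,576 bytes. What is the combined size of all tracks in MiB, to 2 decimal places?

2163.68 MiB

33 minutes 26 seconds = 2,006 s.
Track A: 100,000 × 2,006 × 2 × 2 = 802,400,000 bytes.
Track B: 50,400 × 2,006 × 2 × 2 = 404,409,600 bytes.
Track C: 48,000 × 2,006 × 1 × 2 = 192,576,000 bytes.
Track D: 64,000 × 2,006 × 2 × 2 = 513,536,000 bytes.
Track E: 37,800 × 2,006 × 3 × 1 = 227,480,400 bytes.
Track F: 16,000 × 2,006 × 2 × 2 = 128,384,000 bytes.
Total = 2,268,786,000 bytes = 2163.68 MiB.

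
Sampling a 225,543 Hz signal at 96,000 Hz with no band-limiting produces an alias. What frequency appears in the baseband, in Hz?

33,543 Hz

Nyquist = 96,000/2 = 48,000 Hz; 225,543 Hz exceeds it.
Alias = |225,543 − 2×96,000| = |225,543 − 192,000| = 33,543 Hz.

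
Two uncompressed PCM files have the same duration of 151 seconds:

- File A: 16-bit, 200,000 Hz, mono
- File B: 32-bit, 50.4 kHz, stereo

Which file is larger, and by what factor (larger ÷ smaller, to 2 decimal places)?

File A: 200,000 × 2 × 1 = 400,000 bytes/s.
File B: 50,400 × 4 × 2 = 403,200 bytes/s.
File B is larger; ratio = 60,883,200 / 60,400,000 = 1.01.

File B, by a factor of 1.01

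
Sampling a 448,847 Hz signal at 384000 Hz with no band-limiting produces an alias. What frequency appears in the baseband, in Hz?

64,847 Hz

Nyquist = 384,000/2 = 192,000 Hz; 448,847 Hz exceeds it.
Alias = |448,847 − 1×384,000| = |448,847 − 384,000| = 64,847 Hz.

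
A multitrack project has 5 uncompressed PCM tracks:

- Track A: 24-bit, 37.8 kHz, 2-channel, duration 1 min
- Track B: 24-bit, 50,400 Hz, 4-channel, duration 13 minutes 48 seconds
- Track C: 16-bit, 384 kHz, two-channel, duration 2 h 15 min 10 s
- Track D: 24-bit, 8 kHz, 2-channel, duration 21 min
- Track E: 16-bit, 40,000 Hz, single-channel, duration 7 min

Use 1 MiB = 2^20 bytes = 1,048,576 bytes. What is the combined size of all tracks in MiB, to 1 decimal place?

12460.2 MiB

Track A: 1 min = 60 s; 37,800 × 60 × 3 × 2 = 13,608,000 bytes.
Track B: 13 minutes 48 seconds = 828 s; 50,400 × 828 × 3 × 4 = 500,774,400 bytes.
Track C: 2 h 15 min 10 s = 8,110 s; 384,000 × 8,110 × 2 × 2 = 12,456,960,000 bytes.
Track D: 21 min = 1,260 s; 8,000 × 1,260 × 3 × 2 = 60,480,000 bytes.
Track E: 7 min = 420 s; 40,000 × 420 × 2 × 1 = 33,600,000 bytes.
Total = 13,065,422,400 bytes = 12460.2 MiB.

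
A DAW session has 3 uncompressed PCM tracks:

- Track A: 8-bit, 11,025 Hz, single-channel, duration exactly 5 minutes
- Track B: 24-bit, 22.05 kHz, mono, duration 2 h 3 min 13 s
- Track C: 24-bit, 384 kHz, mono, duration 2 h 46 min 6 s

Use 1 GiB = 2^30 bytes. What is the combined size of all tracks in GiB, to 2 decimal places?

Track A: exactly 5 minutes = 300 s; 11,025 × 300 × 1 × 1 = 3,307,500 bytes.
Track B: 2 h 3 min 13 s = 7,393 s; 22,050 × 7,393 × 3 × 1 = 489,046,950 bytes.
Track C: 2 h 46 min 6 s = 9,966 s; 384,000 × 9,966 × 3 × 1 = 11,480,832,000 bytes.
Total = 11,973,186,450 bytes = 11.15 GiB.

11.15 GiB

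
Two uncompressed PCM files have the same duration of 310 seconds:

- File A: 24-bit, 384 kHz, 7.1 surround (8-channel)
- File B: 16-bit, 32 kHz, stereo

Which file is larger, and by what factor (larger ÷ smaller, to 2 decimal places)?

File A, by a factor of 72.00

File A: 384,000 × 3 × 8 = 9,216,000 bytes/s.
File B: 32,000 × 2 × 2 = 128,000 bytes/s.
File A is larger; ratio = 2,856,960,000 / 39,680,000 = 72.00.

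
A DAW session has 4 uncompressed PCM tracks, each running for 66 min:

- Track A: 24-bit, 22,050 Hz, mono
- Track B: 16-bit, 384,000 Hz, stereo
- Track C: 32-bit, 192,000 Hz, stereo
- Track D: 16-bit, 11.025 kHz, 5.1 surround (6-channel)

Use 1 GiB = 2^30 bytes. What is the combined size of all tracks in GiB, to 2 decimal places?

66 min = 3,960 s.
Track A: 22,050 × 3,960 × 3 × 1 = 261,954,000 bytes.
Track B: 384,000 × 3,960 × 2 × 2 = 6,082,560,000 bytes.
Track C: 192,000 × 3,960 × 4 × 2 = 6,082,560,000 bytes.
Track D: 11,025 × 3,960 × 2 × 6 = 523,908,000 bytes.
Total = 12,950,982,000 bytes = 12.06 GiB.

12.06 GiB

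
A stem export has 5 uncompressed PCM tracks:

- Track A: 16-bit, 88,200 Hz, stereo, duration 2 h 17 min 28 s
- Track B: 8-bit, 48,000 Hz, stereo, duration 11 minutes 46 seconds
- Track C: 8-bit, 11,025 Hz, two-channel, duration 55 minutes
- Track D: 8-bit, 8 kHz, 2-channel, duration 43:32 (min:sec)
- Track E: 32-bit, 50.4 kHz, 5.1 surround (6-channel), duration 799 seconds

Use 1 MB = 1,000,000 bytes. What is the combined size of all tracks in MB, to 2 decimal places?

4058.70 MB

Track A: 2 h 17 min 28 s = 8,248 s; 88,200 × 8,248 × 2 × 2 = 2,909,894,400 bytes.
Track B: 11 minutes 46 seconds = 706 s; 48,000 × 706 × 1 × 2 = 67,776,000 bytes.
Track C: 55 minutes = 3,300 s; 11,025 × 3,300 × 1 × 2 = 72,765,000 bytes.
Track D: 43:32 (min:sec) = 2,612 s; 8,000 × 2,612 × 1 × 2 = 41,792,000 bytes.
Track E: 50,400 × 799 × 4 × 6 = 966,470,400 bytes.
Total = 4,058,697,800 bytes = 4058.70 MB.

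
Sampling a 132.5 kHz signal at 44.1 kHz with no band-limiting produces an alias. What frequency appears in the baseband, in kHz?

0.2 kHz

Nyquist = 44,100/2 = 22,050 Hz; 132,500 Hz exceeds it.
Alias = |132,500 − 3×44,100| = |132,500 − 132,300| = 200 Hz = 0.2 kHz.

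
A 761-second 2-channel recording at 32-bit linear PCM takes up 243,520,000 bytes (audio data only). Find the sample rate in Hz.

40,000 Hz

Bytes = sample_rate × seconds × bytes_per_sample × channels.
sample_rate = 243,520,000 / (761 × 4 × 2) = 243,520,000 / 6,088 = 40,000 Hz.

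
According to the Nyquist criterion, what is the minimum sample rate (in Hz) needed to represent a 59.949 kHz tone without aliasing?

Minimum sample rate = 2 × 59,949 Hz = 119,898 Hz.

119,898 Hz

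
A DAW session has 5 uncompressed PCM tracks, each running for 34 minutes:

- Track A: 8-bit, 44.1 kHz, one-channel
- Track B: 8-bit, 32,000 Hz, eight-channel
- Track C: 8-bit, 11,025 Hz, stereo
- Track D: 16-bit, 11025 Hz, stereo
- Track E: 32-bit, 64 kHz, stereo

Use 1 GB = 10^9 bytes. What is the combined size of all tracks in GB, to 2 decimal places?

34 minutes = 2,040 s.
Track A: 44,100 × 2,040 × 1 × 1 = 89,964,000 bytes.
Track B: 32,000 × 2,040 × 1 × 8 = 522,240,000 bytes.
Track C: 11,025 × 2,040 × 1 × 2 = 44,982,000 bytes.
Track D: 11,025 × 2,040 × 2 × 2 = 89,964,000 bytes.
Track E: 64,000 × 2,040 × 4 × 2 = 1,044,480,000 bytes.
Total = 1,791,630,000 bytes = 1.79 GB.

1.79 GB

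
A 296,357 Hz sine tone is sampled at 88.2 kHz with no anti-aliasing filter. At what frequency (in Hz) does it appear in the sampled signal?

Nyquist = 88,200/2 = 44,100 Hz; 296,357 Hz exceeds it.
Alias = |296,357 − 3×88,200| = |296,357 − 264,600| = 31,757 Hz.

31,757 Hz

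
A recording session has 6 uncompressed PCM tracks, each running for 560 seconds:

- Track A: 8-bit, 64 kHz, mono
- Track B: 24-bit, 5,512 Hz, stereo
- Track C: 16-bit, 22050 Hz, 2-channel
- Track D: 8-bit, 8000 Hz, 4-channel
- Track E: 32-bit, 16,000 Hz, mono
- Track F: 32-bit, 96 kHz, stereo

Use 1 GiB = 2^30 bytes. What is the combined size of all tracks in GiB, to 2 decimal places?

0.55 GiB

Track A: 64,000 × 560 × 1 × 1 = 35,840,000 bytes.
Track B: 5,512 × 560 × 3 × 2 = 18,520,320 bytes.
Track C: 22,050 × 560 × 2 × 2 = 49,392,000 bytes.
Track D: 8,000 × 560 × 1 × 4 = 17,920,000 bytes.
Track E: 16,000 × 560 × 4 × 1 = 35,840,000 bytes.
Track F: 96,000 × 560 × 4 × 2 = 430,080,000 bytes.
Total = 587,592,320 bytes = 0.55 GiB.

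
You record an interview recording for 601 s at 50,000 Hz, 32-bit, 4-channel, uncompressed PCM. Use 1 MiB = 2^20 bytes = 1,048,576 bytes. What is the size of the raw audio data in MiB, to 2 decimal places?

Bytes = 50,000 samples/s × 601 s × 4 bytes/sample × 4 ch = 480,800,000 bytes.
480,800,000 / 1,048,576 = 458.53 MiB.

458.53 MiB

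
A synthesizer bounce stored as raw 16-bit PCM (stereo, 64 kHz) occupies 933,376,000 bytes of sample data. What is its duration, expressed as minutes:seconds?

Byte rate = 64,000 × 2 × 2 = 256,000 bytes/s.
Duration = 933,376,000 / 256,000 = 3,646 s.
3,646 s = 60:46.

60:46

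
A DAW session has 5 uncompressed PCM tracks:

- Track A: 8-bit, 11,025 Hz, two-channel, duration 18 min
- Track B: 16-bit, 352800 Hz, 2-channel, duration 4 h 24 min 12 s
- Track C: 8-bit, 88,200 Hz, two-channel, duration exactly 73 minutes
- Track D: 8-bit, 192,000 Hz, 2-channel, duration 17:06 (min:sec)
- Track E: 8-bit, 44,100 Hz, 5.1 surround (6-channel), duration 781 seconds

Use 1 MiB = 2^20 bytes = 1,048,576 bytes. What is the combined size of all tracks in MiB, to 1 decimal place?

22666.4 MiB

Track A: 18 min = 1,080 s; 11,025 × 1,080 × 1 × 2 = 23,814,000 bytes.
Track B: 4 h 24 min 12 s = 15,852 s; 352,800 × 15,852 × 2 × 2 = 22,370,342,400 bytes.
Track C: exactly 73 minutes = 4,380 s; 88,200 × 4,380 × 1 × 2 = 772,632,000 bytes.
Track D: 17:06 (min:sec) = 1,026 s; 192,000 × 1,026 × 1 × 2 = 393,984,000 bytes.
Track E: 44,100 × 781 × 1 × 6 = 206,652,600 bytes.
Total = 23,767,425,000 bytes = 22666.4 MiB.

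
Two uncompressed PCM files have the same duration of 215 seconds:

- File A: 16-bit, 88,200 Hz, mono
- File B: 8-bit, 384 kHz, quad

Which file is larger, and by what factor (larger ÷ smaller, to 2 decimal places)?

File A: 88,200 × 2 × 1 = 176,400 bytes/s.
File B: 384,000 × 1 × 4 = 1,536,000 bytes/s.
File B is larger; ratio = 330,240,000 / 37,926,000 = 8.71.

File B, by a factor of 8.71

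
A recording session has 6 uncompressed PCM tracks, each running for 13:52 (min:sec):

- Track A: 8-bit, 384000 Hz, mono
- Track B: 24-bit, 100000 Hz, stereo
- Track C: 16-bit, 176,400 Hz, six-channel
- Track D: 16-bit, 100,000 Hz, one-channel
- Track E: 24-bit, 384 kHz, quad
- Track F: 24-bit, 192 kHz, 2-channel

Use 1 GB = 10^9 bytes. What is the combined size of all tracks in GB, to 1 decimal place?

13:52 (min:sec) = 832 s.
Track A: 384,000 × 832 × 1 × 1 = 319,488,000 bytes.
Track B: 100,000 × 832 × 3 × 2 = 499,200,000 bytes.
Track C: 176,400 × 832 × 2 × 6 = 1,761,177,600 bytes.
Track D: 100,000 × 832 × 2 × 1 = 166,400,000 bytes.
Track E: 384,000 × 832 × 3 × 4 = 3,833,856,000 bytes.
Track F: 192,000 × 832 × 3 × 2 = 958,464,000 bytes.
Total = 7,538,585,600 bytes = 7.5 GB.

7.5 GB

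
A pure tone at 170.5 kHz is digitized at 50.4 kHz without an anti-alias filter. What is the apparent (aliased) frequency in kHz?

19.3 kHz

Nyquist = 50,400/2 = 25,200 Hz; 170,500 Hz exceeds it.
Alias = |170,500 − 3×50,400| = |170,500 − 151,200| = 19,300 Hz = 19.3 kHz.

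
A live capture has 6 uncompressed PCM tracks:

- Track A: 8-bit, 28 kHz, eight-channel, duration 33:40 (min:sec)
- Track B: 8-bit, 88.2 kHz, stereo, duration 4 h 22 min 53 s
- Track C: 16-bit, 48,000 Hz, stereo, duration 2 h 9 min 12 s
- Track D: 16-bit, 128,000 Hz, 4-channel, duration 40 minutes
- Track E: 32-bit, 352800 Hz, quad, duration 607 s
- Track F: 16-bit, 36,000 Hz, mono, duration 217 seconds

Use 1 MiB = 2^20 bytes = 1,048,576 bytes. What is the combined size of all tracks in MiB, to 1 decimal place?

10130.7 MiB

Track A: 33:40 (min:sec) = 2,020 s; 28,000 × 2,020 × 1 × 8 = 452,480,000 bytes.
Track B: 4 h 22 min 53 s = 15,773 s; 88,200 × 15,773 × 1 × 2 = 2,782,357,200 bytes.
Track C: 2 h 9 min 12 s = 7,752 s; 48,000 × 7,752 × 2 × 2 = 1,488,384,000 bytes.
Track D: 40 minutes = 2,400 s; 128,000 × 2,400 × 2 × 4 = 2,457,600,000 bytes.
Track E: 352,800 × 607 × 4 × 4 = 3,426,393,600 bytes.
Track F: 36,000 × 217 × 2 × 1 = 15,624,000 bytes.
Total = 10,622,838,800 bytes = 10130.7 MiB.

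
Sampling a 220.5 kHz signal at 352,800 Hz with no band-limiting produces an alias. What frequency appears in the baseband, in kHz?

Nyquist = 352,800/2 = 176,400 Hz; 220,500 Hz exceeds it.
Alias = |220,500 − 1×352,800| = |220,500 − 352,800| = 132,300 Hz = 132.3 kHz.

132.3 kHz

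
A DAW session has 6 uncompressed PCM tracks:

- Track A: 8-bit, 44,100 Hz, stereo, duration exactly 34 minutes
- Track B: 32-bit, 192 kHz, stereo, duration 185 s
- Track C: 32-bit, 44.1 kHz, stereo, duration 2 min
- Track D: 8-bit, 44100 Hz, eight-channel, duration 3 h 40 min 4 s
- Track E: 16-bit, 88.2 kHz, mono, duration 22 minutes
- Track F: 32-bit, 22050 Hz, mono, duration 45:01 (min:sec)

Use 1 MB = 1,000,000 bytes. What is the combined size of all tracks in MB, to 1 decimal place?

5635.9 MB

Track A: exactly 34 minutes = 2,040 s; 44,100 × 2,040 × 1 × 2 = 179,928,000 bytes.
Track B: 192,000 × 185 × 4 × 2 = 284,160,000 bytes.
Track C: 2 min = 120 s; 44,100 × 120 × 4 × 2 = 42,336,000 bytes.
Track D: 3 h 40 min 4 s = 13,204 s; 44,100 × 13,204 × 1 × 8 = 4,658,371,200 bytes.
Track E: 22 minutes = 1,320 s; 88,200 × 1,320 × 2 × 1 = 232,848,000 bytes.
Track F: 45:01 (min:sec) = 2,701 s; 22,050 × 2,701 × 4 × 1 = 238,228,200 bytes.
Total = 5,635,871,400 bytes = 5635.9 MB.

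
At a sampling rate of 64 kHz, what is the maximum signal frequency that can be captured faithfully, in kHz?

Nyquist frequency = sample rate / 2 = 64,000 / 2 = 32 kHz.

32 kHz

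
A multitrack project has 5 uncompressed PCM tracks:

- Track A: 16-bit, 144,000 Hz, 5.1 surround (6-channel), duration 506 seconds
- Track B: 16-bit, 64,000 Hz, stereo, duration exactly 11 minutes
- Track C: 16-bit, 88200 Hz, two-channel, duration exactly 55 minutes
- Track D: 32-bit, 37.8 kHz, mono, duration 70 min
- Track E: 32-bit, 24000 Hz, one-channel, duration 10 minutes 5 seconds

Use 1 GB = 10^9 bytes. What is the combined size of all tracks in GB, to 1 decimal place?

2.9 GB

Track A: 144,000 × 506 × 2 × 6 = 874,368,000 bytes.
Track B: exactly 11 minutes = 660 s; 64,000 × 660 × 2 × 2 = 168,960,000 bytes.
Track C: exactly 55 minutes = 3,300 s; 88,200 × 3,300 × 2 × 2 = 1,164,240,000 bytes.
Track D: 70 min = 4,200 s; 37,800 × 4,200 × 4 × 1 = 635,040,000 bytes.
Track E: 10 minutes 5 seconds = 605 s; 24,000 × 605 × 4 × 1 = 58,080,000 bytes.
Total = 2,900,688,000 bytes = 2.9 GB.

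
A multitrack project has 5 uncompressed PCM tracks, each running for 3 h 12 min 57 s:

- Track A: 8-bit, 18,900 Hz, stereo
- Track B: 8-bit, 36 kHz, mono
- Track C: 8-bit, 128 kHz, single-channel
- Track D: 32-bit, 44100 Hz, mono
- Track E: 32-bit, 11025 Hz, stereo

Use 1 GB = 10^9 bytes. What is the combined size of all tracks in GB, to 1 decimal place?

3 h 12 min 57 s = 11,577 s.
Track A: 18,900 × 11,577 × 1 × 2 = 437,610,600 bytes.
Track B: 36,000 × 11,577 × 1 × 1 = 416,772,000 bytes.
Track C: 128,000 × 11,577 × 1 × 1 = 1,481,856,000 bytes.
Track D: 44,100 × 11,577 × 4 × 1 = 2,042,182,800 bytes.
Track E: 11,025 × 11,577 × 4 × 2 = 1,021,091,400 bytes.
Total = 5,399,512,800 bytes = 5.4 GB.

5.4 GB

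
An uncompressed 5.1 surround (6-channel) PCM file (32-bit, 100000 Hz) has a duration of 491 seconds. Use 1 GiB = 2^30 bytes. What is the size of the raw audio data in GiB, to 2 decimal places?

1.10 GiB

Bytes = 100,000 samples/s × 491 s × 4 bytes/sample × 6 ch = 1,178,400,000 bytes.
1,178,400,000 / 1,073,741,824 = 1.10 GiB.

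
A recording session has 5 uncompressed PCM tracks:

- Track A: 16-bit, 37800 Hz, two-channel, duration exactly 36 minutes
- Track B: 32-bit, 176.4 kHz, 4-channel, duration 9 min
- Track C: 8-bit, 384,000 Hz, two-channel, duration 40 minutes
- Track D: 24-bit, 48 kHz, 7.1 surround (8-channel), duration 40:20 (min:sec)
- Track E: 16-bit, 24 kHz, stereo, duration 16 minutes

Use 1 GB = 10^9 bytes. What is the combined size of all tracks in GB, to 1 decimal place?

6.6 GB

Track A: exactly 36 minutes = 2,160 s; 37,800 × 2,160 × 2 × 2 = 326,592,000 bytes.
Track B: 9 min = 540 s; 176,400 × 540 × 4 × 4 = 1,524,096,000 bytes.
Track C: 40 minutes = 2,400 s; 384,000 × 2,400 × 1 × 2 = 1,843,200,000 bytes.
Track D: 40:20 (min:sec) = 2,420 s; 48,000 × 2,420 × 3 × 8 = 2,787,840,000 bytes.
Track E: 16 minutes = 960 s; 24,000 × 960 × 2 × 2 = 92,160,000 bytes.
Total = 6,573,888,000 bytes = 6.6 GB.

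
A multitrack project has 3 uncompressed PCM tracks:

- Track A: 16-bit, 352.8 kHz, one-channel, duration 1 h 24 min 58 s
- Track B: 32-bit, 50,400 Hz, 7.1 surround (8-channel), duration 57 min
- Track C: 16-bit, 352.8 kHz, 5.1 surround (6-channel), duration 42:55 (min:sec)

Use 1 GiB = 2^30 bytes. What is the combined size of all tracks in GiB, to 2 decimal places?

Track A: 1 h 24 min 58 s = 5,098 s; 352,800 × 5,098 × 2 × 1 = 3,597,148,800 bytes.
Track B: 57 min = 3,420 s; 50,400 × 3,420 × 4 × 8 = 5,515,776,000 bytes.
Track C: 42:55 (min:sec) = 2,575 s; 352,800 × 2,575 × 2 × 6 = 10,901,520,000 bytes.
Total = 20,014,444,800 bytes = 18.64 GiB.

18.64 GiB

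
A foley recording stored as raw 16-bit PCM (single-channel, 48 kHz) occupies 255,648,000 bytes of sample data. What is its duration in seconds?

2,663 seconds

Byte rate = 48,000 × 2 × 1 = 96,000 bytes/s.
Duration = 255,648,000 / 96,000 = 2,663 s.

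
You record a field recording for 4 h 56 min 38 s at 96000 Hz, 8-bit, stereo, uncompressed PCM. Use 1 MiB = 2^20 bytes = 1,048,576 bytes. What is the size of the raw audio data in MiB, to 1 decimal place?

Duration = 4 h 56 min 38 s = 17,798 s.
Bytes = 96,000 samples/s × 17,798 s × 1 bytes/sample × 2 ch = 3,417,216,000 bytes.
3,417,216,000 / 1,048,576 = 3258.9 MiB.

3258.9 MiB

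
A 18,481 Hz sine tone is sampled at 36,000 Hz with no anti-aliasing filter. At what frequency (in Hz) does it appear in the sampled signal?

17,519 Hz

Nyquist = 36,000/2 = 18,000 Hz; 18,481 Hz exceeds it.
Alias = |18,481 − 1×36,000| = |18,481 − 36,000| = 17,519 Hz.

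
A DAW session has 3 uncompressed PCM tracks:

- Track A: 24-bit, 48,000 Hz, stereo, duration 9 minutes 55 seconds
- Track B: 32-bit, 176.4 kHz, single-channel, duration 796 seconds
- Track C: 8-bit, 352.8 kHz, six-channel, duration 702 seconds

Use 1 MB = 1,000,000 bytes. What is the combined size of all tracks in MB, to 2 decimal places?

2219.01 MB

Track A: 9 minutes 55 seconds = 595 s; 48,000 × 595 × 3 × 2 = 171,360,000 bytes.
Track B: 176,400 × 796 × 4 × 1 = 561,657,600 bytes.
Track C: 352,800 × 702 × 1 × 6 = 1,485,993,600 bytes.
Total = 2,219,011,200 bytes = 2219.01 MB.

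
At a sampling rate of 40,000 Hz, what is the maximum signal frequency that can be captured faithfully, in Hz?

Nyquist frequency = sample rate / 2 = 40,000 / 2 = 20,000 Hz.

20,000 Hz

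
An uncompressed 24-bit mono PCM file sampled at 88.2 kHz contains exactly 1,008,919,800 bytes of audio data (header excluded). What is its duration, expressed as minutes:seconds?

Byte rate = 88,200 × 3 × 1 = 264,600 bytes/s.
Duration = 1,008,919,800 / 264,600 = 3,813 s.
3,813 s = 63:33.

63:33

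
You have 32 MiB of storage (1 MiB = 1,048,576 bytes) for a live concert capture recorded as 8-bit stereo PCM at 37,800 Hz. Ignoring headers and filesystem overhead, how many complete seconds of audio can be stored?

443 seconds

Uncompressed byte rate = 37,800 × 1 × 2 = 75,600 bytes/s.
Capacity = 32 × 1,048,576 = 33,554,432 bytes.
33,554,432 / 75,600 ≈ 443.84 s → 443 seconds.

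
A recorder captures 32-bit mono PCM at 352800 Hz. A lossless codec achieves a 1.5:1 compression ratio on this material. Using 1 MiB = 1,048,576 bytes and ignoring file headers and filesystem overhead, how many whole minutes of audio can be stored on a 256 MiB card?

4 minutes

Uncompressed byte rate = 352,800 × 4 × 1 = 1,411,200 bytes/s.
After 1.5:1 compression, effective rate ≈ 940800 bytes/s.
Capacity = 256 × 1,048,576 = 268,435,456 bytes.
268,435,456 / effective rate ≈ 285.33 s → 4 minutes.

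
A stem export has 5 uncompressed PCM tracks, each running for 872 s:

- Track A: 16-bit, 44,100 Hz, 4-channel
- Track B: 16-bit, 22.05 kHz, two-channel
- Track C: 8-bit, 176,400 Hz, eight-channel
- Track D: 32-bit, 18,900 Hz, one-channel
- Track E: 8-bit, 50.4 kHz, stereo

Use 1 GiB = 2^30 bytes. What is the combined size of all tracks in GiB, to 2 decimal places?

Track A: 44,100 × 872 × 2 × 4 = 307,641,600 bytes.
Track B: 22,050 × 872 × 2 × 2 = 76,910,400 bytes.
Track C: 176,400 × 872 × 1 × 8 = 1,230,566,400 bytes.
Track D: 18,900 × 872 × 4 × 1 = 65,923,200 bytes.
Track E: 50,400 × 872 × 1 × 2 = 87,897,600 bytes.
Total = 1,768,939,200 bytes = 1.65 GiB.

1.65 GiB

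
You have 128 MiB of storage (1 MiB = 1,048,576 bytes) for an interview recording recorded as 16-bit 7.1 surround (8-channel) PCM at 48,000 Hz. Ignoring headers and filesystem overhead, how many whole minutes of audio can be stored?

Uncompressed byte rate = 48,000 × 2 × 8 = 768,000 bytes/s.
Capacity = 128 × 1,048,576 = 134,217,728 bytes.
134,217,728 / 768,000 ≈ 174.76 s → 2 minutes.

2 minutes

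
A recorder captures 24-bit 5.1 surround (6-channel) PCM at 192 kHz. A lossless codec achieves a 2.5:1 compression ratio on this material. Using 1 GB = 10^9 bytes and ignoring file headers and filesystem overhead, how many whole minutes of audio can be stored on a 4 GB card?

Uncompressed byte rate = 192,000 × 3 × 6 = 3,456,000 bytes/s.
After 2.5:1 compression, effective rate ≈ 1382400 bytes/s.
Capacity = 4 × 1,000,000,000 = 4,000,000,000 bytes.
4,000,000,000 / effective rate ≈ 2893.52 s → 48 minutes.

48 minutes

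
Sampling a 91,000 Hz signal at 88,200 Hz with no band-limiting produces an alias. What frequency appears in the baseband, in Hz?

2,800 Hz

Nyquist = 88,200/2 = 44,100 Hz; 91,000 Hz exceeds it.
Alias = |91,000 − 1×88,200| = |91,000 − 88,200| = 2,800 Hz.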